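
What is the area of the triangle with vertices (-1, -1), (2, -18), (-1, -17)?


Area = |x1(y2-y3) + x2(y3-y1) + x3(y1-y2)| / 2
= |-1*(-18--17) + 2*(-17--1) + -1*(-1--18)| / 2
= 24

24


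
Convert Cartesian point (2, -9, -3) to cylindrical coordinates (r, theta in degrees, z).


r = sqrt(2^2 + (-9)^2) = 9.2195
theta = atan2(-9, 2) = 282.5288 deg
z = -3

r = 9.2195, theta = 282.5288 deg, z = -3


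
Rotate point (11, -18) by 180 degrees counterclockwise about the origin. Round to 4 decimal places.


x' = 11*cos(180) - -18*sin(180) = -11
y' = 11*sin(180) + -18*cos(180) = 18

(-11, 18)


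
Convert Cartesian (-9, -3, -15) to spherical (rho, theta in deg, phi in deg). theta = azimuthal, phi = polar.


rho = sqrt((-9)^2 + (-3)^2 + (-15)^2) = 17.7482
theta = atan2(-3, -9) = 198.4349 deg
phi = acos(-15/17.7482) = 147.6885 deg

rho = 17.7482, theta = 198.4349 deg, phi = 147.6885 deg


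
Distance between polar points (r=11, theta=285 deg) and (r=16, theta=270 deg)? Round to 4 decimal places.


d = sqrt(r1^2 + r2^2 - 2*r1*r2*cos(t2-t1))
d = sqrt(11^2 + 16^2 - 2*11*16*cos(270-285)) = 6.0823

6.0823


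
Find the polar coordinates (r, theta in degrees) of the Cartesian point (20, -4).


r = sqrt(20^2 + (-4)^2) = 20.3961
theta = atan2(-4, 20) = 348.6901 degrees

r = 20.3961, theta = 348.6901 degrees


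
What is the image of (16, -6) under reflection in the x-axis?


Reflection across x-axis: (x, y) -> (x, -y)
(16, -6) -> (16, 6)

(16, 6)


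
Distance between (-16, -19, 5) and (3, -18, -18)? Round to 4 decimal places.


d = sqrt((3--16)^2 + (-18--19)^2 + (-18-5)^2) = 29.8496

29.8496


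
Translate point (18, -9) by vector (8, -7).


Translation: (x+dx, y+dy) = (18+8, -9+-7) = (26, -16)

(26, -16)


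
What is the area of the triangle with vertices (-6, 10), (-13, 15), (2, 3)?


Area = |x1(y2-y3) + x2(y3-y1) + x3(y1-y2)| / 2
= |-6*(15-3) + -13*(3-10) + 2*(10-15)| / 2
= 4.5

4.5


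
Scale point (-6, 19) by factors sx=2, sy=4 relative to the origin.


Scaling: (x*sx, y*sy) = (-6*2, 19*4) = (-12, 76)

(-12, 76)


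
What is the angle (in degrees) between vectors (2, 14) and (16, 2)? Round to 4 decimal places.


dot = 2*16 + 14*2 = 60
|u| = 14.1421, |v| = 16.1245
cos(angle) = 0.2631
angle = 74.7449 degrees

74.7449 degrees


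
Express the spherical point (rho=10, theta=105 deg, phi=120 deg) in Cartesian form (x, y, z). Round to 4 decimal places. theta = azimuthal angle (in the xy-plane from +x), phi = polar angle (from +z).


x = 10 * sin(120) * cos(105) = -2.2414
y = 10 * sin(120) * sin(105) = 8.3652
z = 10 * cos(120) = -5

(-2.2414, 8.3652, -5)


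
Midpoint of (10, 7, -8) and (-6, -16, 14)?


Midpoint = ((10+-6)/2, (7+-16)/2, (-8+14)/2) = (2, -4.5, 3)

(2, -4.5, 3)


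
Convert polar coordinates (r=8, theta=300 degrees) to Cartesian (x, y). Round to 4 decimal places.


x = 8 * cos(300) = 4
y = 8 * sin(300) = -6.9282

(4, -6.9282)


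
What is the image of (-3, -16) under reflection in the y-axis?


Reflection across y-axis: (x, y) -> (-x, y)
(-3, -16) -> (3, -16)

(3, -16)


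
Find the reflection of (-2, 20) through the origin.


Reflection through origin: (x, y) -> (-x, -y)
(-2, 20) -> (2, -20)

(2, -20)


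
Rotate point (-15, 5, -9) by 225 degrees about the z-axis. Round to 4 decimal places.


x' = -15*cos(225) - 5*sin(225) = 14.1421
y' = -15*sin(225) + 5*cos(225) = 7.0711
z' = -9

(14.1421, 7.0711, -9)


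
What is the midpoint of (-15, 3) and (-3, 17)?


Midpoint = ((-15+-3)/2, (3+17)/2) = (-9, 10)

(-9, 10)


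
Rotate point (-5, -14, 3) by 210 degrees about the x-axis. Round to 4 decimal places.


x' = -5
y' = -14*cos(210) - 3*sin(210) = 13.6244
z' = -14*sin(210) + 3*cos(210) = 4.4019

(-5, 13.6244, 4.4019)


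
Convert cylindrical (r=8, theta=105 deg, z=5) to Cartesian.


x = 8 * cos(105) = -2.0706
y = 8 * sin(105) = 7.7274
z = 5

(-2.0706, 7.7274, 5)


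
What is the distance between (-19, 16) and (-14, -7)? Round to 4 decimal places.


d = sqrt((-14--19)^2 + (-7-16)^2) = 23.5372

23.5372


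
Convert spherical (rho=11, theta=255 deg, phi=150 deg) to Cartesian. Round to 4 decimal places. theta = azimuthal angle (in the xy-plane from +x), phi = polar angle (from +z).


x = 11 * sin(150) * cos(255) = -1.4235
y = 11 * sin(150) * sin(255) = -5.3126
z = 11 * cos(150) = -9.5263

(-1.4235, -5.3126, -9.5263)


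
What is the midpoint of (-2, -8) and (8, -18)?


Midpoint = ((-2+8)/2, (-8+-18)/2) = (3, -13)

(3, -13)


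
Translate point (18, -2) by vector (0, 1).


Translation: (x+dx, y+dy) = (18+0, -2+1) = (18, -1)

(18, -1)


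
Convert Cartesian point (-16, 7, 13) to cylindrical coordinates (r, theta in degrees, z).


r = sqrt((-16)^2 + 7^2) = 17.4642
theta = atan2(7, -16) = 156.3706 deg
z = 13

r = 17.4642, theta = 156.3706 deg, z = 13


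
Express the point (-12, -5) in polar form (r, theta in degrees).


r = sqrt((-12)^2 + (-5)^2) = 13
theta = atan2(-5, -12) = 202.6199 degrees

r = 13, theta = 202.6199 degrees


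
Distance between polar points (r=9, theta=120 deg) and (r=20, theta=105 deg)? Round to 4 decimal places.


d = sqrt(r1^2 + r2^2 - 2*r1*r2*cos(t2-t1))
d = sqrt(9^2 + 20^2 - 2*9*20*cos(105-120)) = 11.5441

11.5441


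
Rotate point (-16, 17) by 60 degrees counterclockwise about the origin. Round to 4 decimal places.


x' = -16*cos(60) - 17*sin(60) = -22.7224
y' = -16*sin(60) + 17*cos(60) = -5.3564

(-22.7224, -5.3564)


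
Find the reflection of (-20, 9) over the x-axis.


Reflection across x-axis: (x, y) -> (x, -y)
(-20, 9) -> (-20, -9)

(-20, -9)


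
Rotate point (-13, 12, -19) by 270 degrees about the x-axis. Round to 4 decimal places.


x' = -13
y' = 12*cos(270) - -19*sin(270) = -19
z' = 12*sin(270) + -19*cos(270) = -12

(-13, -19, -12)


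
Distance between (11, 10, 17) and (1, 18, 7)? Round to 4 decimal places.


d = sqrt((1-11)^2 + (18-10)^2 + (7-17)^2) = 16.2481

16.2481


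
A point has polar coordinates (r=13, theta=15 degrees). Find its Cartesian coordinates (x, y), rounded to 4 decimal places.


x = 13 * cos(15) = 12.557
y = 13 * sin(15) = 3.3646

(12.557, 3.3646)


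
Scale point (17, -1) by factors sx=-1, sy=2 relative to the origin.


Scaling: (x*sx, y*sy) = (17*-1, -1*2) = (-17, -2)

(-17, -2)


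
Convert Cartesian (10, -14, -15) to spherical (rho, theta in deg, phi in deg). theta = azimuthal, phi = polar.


rho = sqrt(10^2 + (-14)^2 + (-15)^2) = 22.8254
theta = atan2(-14, 10) = 305.5377 deg
phi = acos(-15/22.8254) = 131.0838 deg

rho = 22.8254, theta = 305.5377 deg, phi = 131.0838 deg


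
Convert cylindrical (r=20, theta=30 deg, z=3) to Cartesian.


x = 20 * cos(30) = 17.3205
y = 20 * sin(30) = 10
z = 3

(17.3205, 10, 3)


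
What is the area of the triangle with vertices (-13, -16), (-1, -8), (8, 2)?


Area = |x1(y2-y3) + x2(y3-y1) + x3(y1-y2)| / 2
= |-13*(-8-2) + -1*(2--16) + 8*(-16--8)| / 2
= 24

24


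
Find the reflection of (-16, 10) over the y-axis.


Reflection across y-axis: (x, y) -> (-x, y)
(-16, 10) -> (16, 10)

(16, 10)


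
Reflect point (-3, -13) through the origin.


Reflection through origin: (x, y) -> (-x, -y)
(-3, -13) -> (3, 13)

(3, 13)


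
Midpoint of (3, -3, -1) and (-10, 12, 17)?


Midpoint = ((3+-10)/2, (-3+12)/2, (-1+17)/2) = (-3.5, 4.5, 8)

(-3.5, 4.5, 8)


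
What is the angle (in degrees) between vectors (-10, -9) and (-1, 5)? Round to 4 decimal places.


dot = -10*-1 + -9*5 = -35
|u| = 13.4536, |v| = 5.099
cos(angle) = -0.5102
angle = 120.6773 degrees

120.6773 degrees


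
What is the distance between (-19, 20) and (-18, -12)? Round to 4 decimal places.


d = sqrt((-18--19)^2 + (-12-20)^2) = 32.0156

32.0156


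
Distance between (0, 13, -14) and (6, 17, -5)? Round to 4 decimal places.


d = sqrt((6-0)^2 + (17-13)^2 + (-5--14)^2) = 11.5326

11.5326


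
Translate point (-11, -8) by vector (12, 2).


Translation: (x+dx, y+dy) = (-11+12, -8+2) = (1, -6)

(1, -6)


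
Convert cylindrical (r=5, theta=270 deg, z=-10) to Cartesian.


x = 5 * cos(270) = 0
y = 5 * sin(270) = -5
z = -10

(0, -5, -10)


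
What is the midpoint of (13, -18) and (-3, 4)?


Midpoint = ((13+-3)/2, (-18+4)/2) = (5, -7)

(5, -7)


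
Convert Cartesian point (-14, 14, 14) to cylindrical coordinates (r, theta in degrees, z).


r = sqrt((-14)^2 + 14^2) = 19.799
theta = atan2(14, -14) = 135 deg
z = 14

r = 19.799, theta = 135 deg, z = 14


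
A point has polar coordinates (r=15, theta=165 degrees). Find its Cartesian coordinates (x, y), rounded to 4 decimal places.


x = 15 * cos(165) = -14.4889
y = 15 * sin(165) = 3.8823

(-14.4889, 3.8823)


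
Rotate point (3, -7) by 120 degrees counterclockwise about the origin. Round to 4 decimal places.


x' = 3*cos(120) - -7*sin(120) = 4.5622
y' = 3*sin(120) + -7*cos(120) = 6.0981

(4.5622, 6.0981)


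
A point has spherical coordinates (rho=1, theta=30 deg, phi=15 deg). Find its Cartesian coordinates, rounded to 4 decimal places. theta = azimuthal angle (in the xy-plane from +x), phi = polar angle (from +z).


x = 1 * sin(15) * cos(30) = 0.2241
y = 1 * sin(15) * sin(30) = 0.1294
z = 1 * cos(15) = 0.9659

(0.2241, 0.1294, 0.9659)


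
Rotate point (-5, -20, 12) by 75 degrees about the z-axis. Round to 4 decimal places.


x' = -5*cos(75) - -20*sin(75) = 18.0244
y' = -5*sin(75) + -20*cos(75) = -10.006
z' = 12

(18.0244, -10.006, 12)


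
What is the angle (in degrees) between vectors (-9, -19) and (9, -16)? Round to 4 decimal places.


dot = -9*9 + -19*-16 = 223
|u| = 21.0238, |v| = 18.3576
cos(angle) = 0.5778
angle = 54.7039 degrees

54.7039 degrees


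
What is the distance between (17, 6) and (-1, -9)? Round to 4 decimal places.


d = sqrt((-1-17)^2 + (-9-6)^2) = 23.4307

23.4307


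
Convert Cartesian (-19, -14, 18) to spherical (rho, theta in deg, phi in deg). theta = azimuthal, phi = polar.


rho = sqrt((-19)^2 + (-14)^2 + 18^2) = 29.6816
theta = atan2(-14, -19) = 216.3844 deg
phi = acos(18/29.6816) = 52.6678 deg

rho = 29.6816, theta = 216.3844 deg, phi = 52.6678 deg


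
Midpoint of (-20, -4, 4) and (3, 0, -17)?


Midpoint = ((-20+3)/2, (-4+0)/2, (4+-17)/2) = (-8.5, -2, -6.5)

(-8.5, -2, -6.5)


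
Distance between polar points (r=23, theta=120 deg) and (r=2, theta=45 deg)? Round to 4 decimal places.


d = sqrt(r1^2 + r2^2 - 2*r1*r2*cos(t2-t1))
d = sqrt(23^2 + 2^2 - 2*23*2*cos(45-120)) = 22.5652

22.5652


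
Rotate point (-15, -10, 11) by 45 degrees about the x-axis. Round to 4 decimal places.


x' = -15
y' = -10*cos(45) - 11*sin(45) = -14.8492
z' = -10*sin(45) + 11*cos(45) = 0.7071

(-15, -14.8492, 0.7071)


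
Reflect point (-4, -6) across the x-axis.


Reflection across x-axis: (x, y) -> (x, -y)
(-4, -6) -> (-4, 6)

(-4, 6)


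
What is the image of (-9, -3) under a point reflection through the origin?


Reflection through origin: (x, y) -> (-x, -y)
(-9, -3) -> (9, 3)

(9, 3)


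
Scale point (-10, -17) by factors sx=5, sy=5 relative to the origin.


Scaling: (x*sx, y*sy) = (-10*5, -17*5) = (-50, -85)

(-50, -85)


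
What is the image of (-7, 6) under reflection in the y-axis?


Reflection across y-axis: (x, y) -> (-x, y)
(-7, 6) -> (7, 6)

(7, 6)


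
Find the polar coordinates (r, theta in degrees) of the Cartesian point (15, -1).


r = sqrt(15^2 + (-1)^2) = 15.0333
theta = atan2(-1, 15) = 356.1859 degrees

r = 15.0333, theta = 356.1859 degrees


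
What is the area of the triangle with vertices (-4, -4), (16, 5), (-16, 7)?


Area = |x1(y2-y3) + x2(y3-y1) + x3(y1-y2)| / 2
= |-4*(5-7) + 16*(7--4) + -16*(-4-5)| / 2
= 164

164


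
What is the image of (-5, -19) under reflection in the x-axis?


Reflection across x-axis: (x, y) -> (x, -y)
(-5, -19) -> (-5, 19)

(-5, 19)


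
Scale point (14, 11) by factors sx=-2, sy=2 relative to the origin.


Scaling: (x*sx, y*sy) = (14*-2, 11*2) = (-28, 22)

(-28, 22)


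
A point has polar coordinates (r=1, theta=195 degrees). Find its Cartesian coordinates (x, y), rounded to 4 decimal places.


x = 1 * cos(195) = -0.9659
y = 1 * sin(195) = -0.2588

(-0.9659, -0.2588)


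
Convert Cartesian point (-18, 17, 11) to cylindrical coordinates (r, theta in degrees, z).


r = sqrt((-18)^2 + 17^2) = 24.7588
theta = atan2(17, -18) = 136.6366 deg
z = 11

r = 24.7588, theta = 136.6366 deg, z = 11


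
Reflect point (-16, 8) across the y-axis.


Reflection across y-axis: (x, y) -> (-x, y)
(-16, 8) -> (16, 8)

(16, 8)


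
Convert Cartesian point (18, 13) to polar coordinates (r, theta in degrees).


r = sqrt(18^2 + 13^2) = 22.2036
theta = atan2(13, 18) = 35.8377 degrees

r = 22.2036, theta = 35.8377 degrees


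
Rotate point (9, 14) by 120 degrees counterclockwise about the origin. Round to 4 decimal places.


x' = 9*cos(120) - 14*sin(120) = -16.6244
y' = 9*sin(120) + 14*cos(120) = 0.7942

(-16.6244, 0.7942)


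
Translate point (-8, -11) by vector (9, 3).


Translation: (x+dx, y+dy) = (-8+9, -11+3) = (1, -8)

(1, -8)


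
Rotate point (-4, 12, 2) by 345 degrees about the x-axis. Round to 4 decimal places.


x' = -4
y' = 12*cos(345) - 2*sin(345) = 12.1087
z' = 12*sin(345) + 2*cos(345) = -1.174

(-4, 12.1087, -1.174)


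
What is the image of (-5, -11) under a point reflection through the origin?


Reflection through origin: (x, y) -> (-x, -y)
(-5, -11) -> (5, 11)

(5, 11)


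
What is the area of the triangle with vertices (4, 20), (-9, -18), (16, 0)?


Area = |x1(y2-y3) + x2(y3-y1) + x3(y1-y2)| / 2
= |4*(-18-0) + -9*(0-20) + 16*(20--18)| / 2
= 358

358


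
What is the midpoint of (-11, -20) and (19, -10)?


Midpoint = ((-11+19)/2, (-20+-10)/2) = (4, -15)

(4, -15)


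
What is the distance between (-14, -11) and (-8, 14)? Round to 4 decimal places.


d = sqrt((-8--14)^2 + (14--11)^2) = 25.7099

25.7099


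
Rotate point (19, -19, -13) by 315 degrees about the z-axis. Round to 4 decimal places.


x' = 19*cos(315) - -19*sin(315) = 0
y' = 19*sin(315) + -19*cos(315) = -26.8701
z' = -13

(0, -26.8701, -13)


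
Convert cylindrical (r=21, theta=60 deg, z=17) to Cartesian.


x = 21 * cos(60) = 10.5
y = 21 * sin(60) = 18.1865
z = 17

(10.5, 18.1865, 17)


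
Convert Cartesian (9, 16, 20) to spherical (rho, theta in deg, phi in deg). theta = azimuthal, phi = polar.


rho = sqrt(9^2 + 16^2 + 20^2) = 27.1477
theta = atan2(16, 9) = 60.6422 deg
phi = acos(20/27.1477) = 42.5481 deg

rho = 27.1477, theta = 60.6422 deg, phi = 42.5481 deg


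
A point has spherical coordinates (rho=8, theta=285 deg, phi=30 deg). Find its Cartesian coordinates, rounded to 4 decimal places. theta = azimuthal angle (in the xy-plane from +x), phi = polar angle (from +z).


x = 8 * sin(30) * cos(285) = 1.0353
y = 8 * sin(30) * sin(285) = -3.8637
z = 8 * cos(30) = 6.9282

(1.0353, -3.8637, 6.9282)


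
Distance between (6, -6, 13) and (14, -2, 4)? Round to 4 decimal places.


d = sqrt((14-6)^2 + (-2--6)^2 + (4-13)^2) = 12.6886

12.6886


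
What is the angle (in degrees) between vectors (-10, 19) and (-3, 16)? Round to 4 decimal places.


dot = -10*-3 + 19*16 = 334
|u| = 21.4709, |v| = 16.2788
cos(angle) = 0.9556
angle = 17.1389 degrees

17.1389 degrees


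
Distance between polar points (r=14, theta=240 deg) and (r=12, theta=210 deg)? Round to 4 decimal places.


d = sqrt(r1^2 + r2^2 - 2*r1*r2*cos(t2-t1))
d = sqrt(14^2 + 12^2 - 2*14*12*cos(210-240)) = 7.0011

7.0011


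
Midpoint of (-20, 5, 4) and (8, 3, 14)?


Midpoint = ((-20+8)/2, (5+3)/2, (4+14)/2) = (-6, 4, 9)

(-6, 4, 9)


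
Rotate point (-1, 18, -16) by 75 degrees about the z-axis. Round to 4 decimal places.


x' = -1*cos(75) - 18*sin(75) = -17.6455
y' = -1*sin(75) + 18*cos(75) = 3.6928
z' = -16

(-17.6455, 3.6928, -16)


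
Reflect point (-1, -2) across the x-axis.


Reflection across x-axis: (x, y) -> (x, -y)
(-1, -2) -> (-1, 2)

(-1, 2)


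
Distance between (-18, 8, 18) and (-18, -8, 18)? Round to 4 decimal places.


d = sqrt((-18--18)^2 + (-8-8)^2 + (18-18)^2) = 16

16


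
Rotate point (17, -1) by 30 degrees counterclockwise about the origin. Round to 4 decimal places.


x' = 17*cos(30) - -1*sin(30) = 15.2224
y' = 17*sin(30) + -1*cos(30) = 7.634

(15.2224, 7.634)


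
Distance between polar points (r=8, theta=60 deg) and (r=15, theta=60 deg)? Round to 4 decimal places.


d = sqrt(r1^2 + r2^2 - 2*r1*r2*cos(t2-t1))
d = sqrt(8^2 + 15^2 - 2*8*15*cos(60-60)) = 7

7


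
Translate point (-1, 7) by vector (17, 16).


Translation: (x+dx, y+dy) = (-1+17, 7+16) = (16, 23)

(16, 23)


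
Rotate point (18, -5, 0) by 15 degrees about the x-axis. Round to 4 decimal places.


x' = 18
y' = -5*cos(15) - 0*sin(15) = -4.8296
z' = -5*sin(15) + 0*cos(15) = -1.2941

(18, -4.8296, -1.2941)


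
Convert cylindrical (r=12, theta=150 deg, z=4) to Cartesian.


x = 12 * cos(150) = -10.3923
y = 12 * sin(150) = 6
z = 4

(-10.3923, 6, 4)


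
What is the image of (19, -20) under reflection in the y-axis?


Reflection across y-axis: (x, y) -> (-x, y)
(19, -20) -> (-19, -20)

(-19, -20)


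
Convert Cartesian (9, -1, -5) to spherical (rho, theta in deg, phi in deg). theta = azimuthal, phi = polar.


rho = sqrt(9^2 + (-1)^2 + (-5)^2) = 10.3441
theta = atan2(-1, 9) = 353.6598 deg
phi = acos(-5/10.3441) = 118.9056 deg

rho = 10.3441, theta = 353.6598 deg, phi = 118.9056 deg


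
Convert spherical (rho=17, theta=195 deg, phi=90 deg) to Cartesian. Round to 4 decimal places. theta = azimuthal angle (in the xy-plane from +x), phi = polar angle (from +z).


x = 17 * sin(90) * cos(195) = -16.4207
y = 17 * sin(90) * sin(195) = -4.3999
z = 17 * cos(90) = 0

(-16.4207, -4.3999, 0)


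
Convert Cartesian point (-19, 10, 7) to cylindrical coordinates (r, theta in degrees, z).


r = sqrt((-19)^2 + 10^2) = 21.4709
theta = atan2(10, -19) = 152.2415 deg
z = 7

r = 21.4709, theta = 152.2415 deg, z = 7


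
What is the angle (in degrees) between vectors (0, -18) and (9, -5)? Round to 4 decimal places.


dot = 0*9 + -18*-5 = 90
|u| = 18, |v| = 10.2956
cos(angle) = 0.4856
angle = 60.9454 degrees

60.9454 degrees


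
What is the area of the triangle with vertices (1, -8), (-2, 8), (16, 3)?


Area = |x1(y2-y3) + x2(y3-y1) + x3(y1-y2)| / 2
= |1*(8-3) + -2*(3--8) + 16*(-8-8)| / 2
= 136.5

136.5


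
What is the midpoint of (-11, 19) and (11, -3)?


Midpoint = ((-11+11)/2, (19+-3)/2) = (0, 8)

(0, 8)


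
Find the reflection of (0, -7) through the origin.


Reflection through origin: (x, y) -> (-x, -y)
(0, -7) -> (0, 7)

(0, 7)


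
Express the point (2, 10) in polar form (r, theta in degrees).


r = sqrt(2^2 + 10^2) = 10.198
theta = atan2(10, 2) = 78.6901 degrees

r = 10.198, theta = 78.6901 degrees


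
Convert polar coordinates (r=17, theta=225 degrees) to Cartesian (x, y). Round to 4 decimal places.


x = 17 * cos(225) = -12.0208
y = 17 * sin(225) = -12.0208

(-12.0208, -12.0208)


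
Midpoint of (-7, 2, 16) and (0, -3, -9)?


Midpoint = ((-7+0)/2, (2+-3)/2, (16+-9)/2) = (-3.5, -0.5, 3.5)

(-3.5, -0.5, 3.5)


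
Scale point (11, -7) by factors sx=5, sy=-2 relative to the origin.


Scaling: (x*sx, y*sy) = (11*5, -7*-2) = (55, 14)

(55, 14)


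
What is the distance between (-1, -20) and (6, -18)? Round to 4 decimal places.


d = sqrt((6--1)^2 + (-18--20)^2) = 7.2801

7.2801


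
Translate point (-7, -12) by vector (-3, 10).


Translation: (x+dx, y+dy) = (-7+-3, -12+10) = (-10, -2)

(-10, -2)


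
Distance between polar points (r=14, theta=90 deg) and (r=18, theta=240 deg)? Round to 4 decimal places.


d = sqrt(r1^2 + r2^2 - 2*r1*r2*cos(t2-t1))
d = sqrt(14^2 + 18^2 - 2*14*18*cos(240-90)) = 30.927

30.927


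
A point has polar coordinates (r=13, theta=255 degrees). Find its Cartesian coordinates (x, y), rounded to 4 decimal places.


x = 13 * cos(255) = -3.3646
y = 13 * sin(255) = -12.557

(-3.3646, -12.557)


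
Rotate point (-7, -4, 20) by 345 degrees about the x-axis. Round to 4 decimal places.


x' = -7
y' = -4*cos(345) - 20*sin(345) = 1.3127
z' = -4*sin(345) + 20*cos(345) = 20.3538

(-7, 1.3127, 20.3538)


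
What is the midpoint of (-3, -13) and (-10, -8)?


Midpoint = ((-3+-10)/2, (-13+-8)/2) = (-6.5, -10.5)

(-6.5, -10.5)


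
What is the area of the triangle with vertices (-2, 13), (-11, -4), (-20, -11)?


Area = |x1(y2-y3) + x2(y3-y1) + x3(y1-y2)| / 2
= |-2*(-4--11) + -11*(-11-13) + -20*(13--4)| / 2
= 45

45


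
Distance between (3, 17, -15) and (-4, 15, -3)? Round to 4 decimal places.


d = sqrt((-4-3)^2 + (15-17)^2 + (-3--15)^2) = 14.0357

14.0357


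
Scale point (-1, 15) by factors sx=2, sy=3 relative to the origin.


Scaling: (x*sx, y*sy) = (-1*2, 15*3) = (-2, 45)

(-2, 45)


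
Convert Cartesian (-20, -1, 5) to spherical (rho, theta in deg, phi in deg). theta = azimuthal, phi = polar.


rho = sqrt((-20)^2 + (-1)^2 + 5^2) = 20.6398
theta = atan2(-1, -20) = 182.8624 deg
phi = acos(5/20.6398) = 75.9806 deg

rho = 20.6398, theta = 182.8624 deg, phi = 75.9806 deg


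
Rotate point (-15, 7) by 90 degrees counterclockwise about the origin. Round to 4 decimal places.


x' = -15*cos(90) - 7*sin(90) = -7
y' = -15*sin(90) + 7*cos(90) = -15

(-7, -15)


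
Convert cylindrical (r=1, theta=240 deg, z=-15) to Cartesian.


x = 1 * cos(240) = -0.5
y = 1 * sin(240) = -0.866
z = -15

(-0.5, -0.866, -15)


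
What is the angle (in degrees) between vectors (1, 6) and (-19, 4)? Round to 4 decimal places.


dot = 1*-19 + 6*4 = 5
|u| = 6.0828, |v| = 19.4165
cos(angle) = 0.0423
angle = 87.5737 degrees

87.5737 degrees


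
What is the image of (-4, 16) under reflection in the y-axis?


Reflection across y-axis: (x, y) -> (-x, y)
(-4, 16) -> (4, 16)

(4, 16)


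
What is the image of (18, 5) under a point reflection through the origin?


Reflection through origin: (x, y) -> (-x, -y)
(18, 5) -> (-18, -5)

(-18, -5)


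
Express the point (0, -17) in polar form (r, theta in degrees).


r = sqrt(0^2 + (-17)^2) = 17
theta = atan2(-17, 0) = 270 degrees

r = 17, theta = 270 degrees


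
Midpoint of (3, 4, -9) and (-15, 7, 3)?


Midpoint = ((3+-15)/2, (4+7)/2, (-9+3)/2) = (-6, 5.5, -3)

(-6, 5.5, -3)


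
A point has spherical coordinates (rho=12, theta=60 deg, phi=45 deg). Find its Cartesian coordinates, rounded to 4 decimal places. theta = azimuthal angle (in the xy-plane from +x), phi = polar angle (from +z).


x = 12 * sin(45) * cos(60) = 4.2426
y = 12 * sin(45) * sin(60) = 7.3485
z = 12 * cos(45) = 8.4853

(4.2426, 7.3485, 8.4853)


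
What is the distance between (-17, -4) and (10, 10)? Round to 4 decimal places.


d = sqrt((10--17)^2 + (10--4)^2) = 30.4138

30.4138


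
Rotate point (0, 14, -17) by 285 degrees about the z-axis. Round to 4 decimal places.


x' = 0*cos(285) - 14*sin(285) = 13.523
y' = 0*sin(285) + 14*cos(285) = 3.6235
z' = -17

(13.523, 3.6235, -17)


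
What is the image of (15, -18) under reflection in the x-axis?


Reflection across x-axis: (x, y) -> (x, -y)
(15, -18) -> (15, 18)

(15, 18)


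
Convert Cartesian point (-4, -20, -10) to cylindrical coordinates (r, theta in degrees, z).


r = sqrt((-4)^2 + (-20)^2) = 20.3961
theta = atan2(-20, -4) = 258.6901 deg
z = -10

r = 20.3961, theta = 258.6901 deg, z = -10


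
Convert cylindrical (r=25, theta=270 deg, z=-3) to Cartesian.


x = 25 * cos(270) = 0
y = 25 * sin(270) = -25
z = -3

(0, -25, -3)


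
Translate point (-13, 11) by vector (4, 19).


Translation: (x+dx, y+dy) = (-13+4, 11+19) = (-9, 30)

(-9, 30)


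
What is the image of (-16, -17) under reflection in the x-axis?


Reflection across x-axis: (x, y) -> (x, -y)
(-16, -17) -> (-16, 17)

(-16, 17)


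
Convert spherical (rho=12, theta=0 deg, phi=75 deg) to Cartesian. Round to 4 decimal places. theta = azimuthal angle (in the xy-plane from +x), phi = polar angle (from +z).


x = 12 * sin(75) * cos(0) = 11.5911
y = 12 * sin(75) * sin(0) = 0
z = 12 * cos(75) = 3.1058

(11.5911, 0, 3.1058)


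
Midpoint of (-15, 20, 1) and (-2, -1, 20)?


Midpoint = ((-15+-2)/2, (20+-1)/2, (1+20)/2) = (-8.5, 9.5, 10.5)

(-8.5, 9.5, 10.5)


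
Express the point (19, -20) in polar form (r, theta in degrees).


r = sqrt(19^2 + (-20)^2) = 27.5862
theta = atan2(-20, 19) = 313.5312 degrees

r = 27.5862, theta = 313.5312 degrees


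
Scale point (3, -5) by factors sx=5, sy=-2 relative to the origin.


Scaling: (x*sx, y*sy) = (3*5, -5*-2) = (15, 10)

(15, 10)


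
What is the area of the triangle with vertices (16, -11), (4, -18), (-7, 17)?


Area = |x1(y2-y3) + x2(y3-y1) + x3(y1-y2)| / 2
= |16*(-18-17) + 4*(17--11) + -7*(-11--18)| / 2
= 248.5

248.5


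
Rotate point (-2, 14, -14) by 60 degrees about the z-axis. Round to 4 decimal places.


x' = -2*cos(60) - 14*sin(60) = -13.1244
y' = -2*sin(60) + 14*cos(60) = 5.2679
z' = -14

(-13.1244, 5.2679, -14)


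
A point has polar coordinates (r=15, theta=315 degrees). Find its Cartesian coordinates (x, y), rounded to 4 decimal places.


x = 15 * cos(315) = 10.6066
y = 15 * sin(315) = -10.6066

(10.6066, -10.6066)


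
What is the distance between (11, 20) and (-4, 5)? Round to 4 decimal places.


d = sqrt((-4-11)^2 + (5-20)^2) = 21.2132

21.2132


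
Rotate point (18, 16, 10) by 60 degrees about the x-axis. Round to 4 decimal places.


x' = 18
y' = 16*cos(60) - 10*sin(60) = -0.6603
z' = 16*sin(60) + 10*cos(60) = 18.8564

(18, -0.6603, 18.8564)


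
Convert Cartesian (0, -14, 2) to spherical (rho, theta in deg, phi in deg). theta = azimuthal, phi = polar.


rho = sqrt(0^2 + (-14)^2 + 2^2) = 14.1421
theta = atan2(-14, 0) = 270 deg
phi = acos(2/14.1421) = 81.8699 deg

rho = 14.1421, theta = 270 deg, phi = 81.8699 deg


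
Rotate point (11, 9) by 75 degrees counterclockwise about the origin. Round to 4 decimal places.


x' = 11*cos(75) - 9*sin(75) = -5.8463
y' = 11*sin(75) + 9*cos(75) = 12.9546

(-5.8463, 12.9546)


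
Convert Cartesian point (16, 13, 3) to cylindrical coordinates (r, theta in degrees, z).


r = sqrt(16^2 + 13^2) = 20.6155
theta = atan2(13, 16) = 39.0939 deg
z = 3

r = 20.6155, theta = 39.0939 deg, z = 3


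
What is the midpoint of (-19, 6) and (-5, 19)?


Midpoint = ((-19+-5)/2, (6+19)/2) = (-12, 12.5)

(-12, 12.5)


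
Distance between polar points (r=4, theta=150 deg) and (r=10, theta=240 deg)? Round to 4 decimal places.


d = sqrt(r1^2 + r2^2 - 2*r1*r2*cos(t2-t1))
d = sqrt(4^2 + 10^2 - 2*4*10*cos(240-150)) = 10.7703

10.7703


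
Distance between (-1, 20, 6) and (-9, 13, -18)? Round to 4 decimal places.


d = sqrt((-9--1)^2 + (13-20)^2 + (-18-6)^2) = 26.2488

26.2488


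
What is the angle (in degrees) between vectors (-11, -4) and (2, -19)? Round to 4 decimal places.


dot = -11*2 + -4*-19 = 54
|u| = 11.7047, |v| = 19.105
cos(angle) = 0.2415
angle = 76.0259 degrees

76.0259 degrees


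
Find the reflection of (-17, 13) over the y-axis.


Reflection across y-axis: (x, y) -> (-x, y)
(-17, 13) -> (17, 13)

(17, 13)


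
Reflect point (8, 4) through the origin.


Reflection through origin: (x, y) -> (-x, -y)
(8, 4) -> (-8, -4)

(-8, -4)


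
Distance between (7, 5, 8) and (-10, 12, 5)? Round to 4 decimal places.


d = sqrt((-10-7)^2 + (12-5)^2 + (5-8)^2) = 18.6279

18.6279


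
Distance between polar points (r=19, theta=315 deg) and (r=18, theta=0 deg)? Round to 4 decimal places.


d = sqrt(r1^2 + r2^2 - 2*r1*r2*cos(t2-t1))
d = sqrt(19^2 + 18^2 - 2*19*18*cos(0-315)) = 14.1894

14.1894


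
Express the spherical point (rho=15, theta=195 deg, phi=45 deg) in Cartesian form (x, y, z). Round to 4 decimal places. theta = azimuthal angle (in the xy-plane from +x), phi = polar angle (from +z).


x = 15 * sin(45) * cos(195) = -10.2452
y = 15 * sin(45) * sin(195) = -2.7452
z = 15 * cos(45) = 10.6066

(-10.2452, -2.7452, 10.6066)


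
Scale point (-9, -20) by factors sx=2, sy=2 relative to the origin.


Scaling: (x*sx, y*sy) = (-9*2, -20*2) = (-18, -40)

(-18, -40)


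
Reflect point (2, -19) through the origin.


Reflection through origin: (x, y) -> (-x, -y)
(2, -19) -> (-2, 19)

(-2, 19)


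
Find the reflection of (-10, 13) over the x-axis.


Reflection across x-axis: (x, y) -> (x, -y)
(-10, 13) -> (-10, -13)

(-10, -13)


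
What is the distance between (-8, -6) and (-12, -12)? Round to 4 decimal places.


d = sqrt((-12--8)^2 + (-12--6)^2) = 7.2111

7.2111


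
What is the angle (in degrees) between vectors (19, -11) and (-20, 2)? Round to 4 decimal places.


dot = 19*-20 + -11*2 = -402
|u| = 21.9545, |v| = 20.0998
cos(angle) = -0.911
angle = 155.642 degrees

155.642 degrees


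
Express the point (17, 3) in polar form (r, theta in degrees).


r = sqrt(17^2 + 3^2) = 17.2627
theta = atan2(3, 17) = 10.008 degrees

r = 17.2627, theta = 10.008 degrees


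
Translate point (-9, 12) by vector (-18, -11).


Translation: (x+dx, y+dy) = (-9+-18, 12+-11) = (-27, 1)

(-27, 1)


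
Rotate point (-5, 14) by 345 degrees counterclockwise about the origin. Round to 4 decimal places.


x' = -5*cos(345) - 14*sin(345) = -1.2062
y' = -5*sin(345) + 14*cos(345) = 14.8171

(-1.2062, 14.8171)


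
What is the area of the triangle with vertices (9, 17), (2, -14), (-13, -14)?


Area = |x1(y2-y3) + x2(y3-y1) + x3(y1-y2)| / 2
= |9*(-14--14) + 2*(-14-17) + -13*(17--14)| / 2
= 232.5

232.5


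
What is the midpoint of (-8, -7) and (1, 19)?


Midpoint = ((-8+1)/2, (-7+19)/2) = (-3.5, 6)

(-3.5, 6)


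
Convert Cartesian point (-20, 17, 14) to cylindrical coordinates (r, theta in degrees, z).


r = sqrt((-20)^2 + 17^2) = 26.2488
theta = atan2(17, -20) = 139.6355 deg
z = 14

r = 26.2488, theta = 139.6355 deg, z = 14


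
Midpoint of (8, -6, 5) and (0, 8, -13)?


Midpoint = ((8+0)/2, (-6+8)/2, (5+-13)/2) = (4, 1, -4)

(4, 1, -4)


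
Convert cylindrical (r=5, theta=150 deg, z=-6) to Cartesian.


x = 5 * cos(150) = -4.3301
y = 5 * sin(150) = 2.5
z = -6

(-4.3301, 2.5, -6)


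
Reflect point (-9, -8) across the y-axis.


Reflection across y-axis: (x, y) -> (-x, y)
(-9, -8) -> (9, -8)

(9, -8)


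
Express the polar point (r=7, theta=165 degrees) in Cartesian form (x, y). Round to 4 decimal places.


x = 7 * cos(165) = -6.7615
y = 7 * sin(165) = 1.8117

(-6.7615, 1.8117)


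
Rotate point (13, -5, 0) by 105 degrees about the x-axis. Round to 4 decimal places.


x' = 13
y' = -5*cos(105) - 0*sin(105) = 1.2941
z' = -5*sin(105) + 0*cos(105) = -4.8296

(13, 1.2941, -4.8296)


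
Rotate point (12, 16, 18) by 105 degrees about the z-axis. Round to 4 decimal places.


x' = 12*cos(105) - 16*sin(105) = -18.5606
y' = 12*sin(105) + 16*cos(105) = 7.45
z' = 18

(-18.5606, 7.45, 18)


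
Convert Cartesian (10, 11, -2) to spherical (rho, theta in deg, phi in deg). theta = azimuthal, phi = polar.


rho = sqrt(10^2 + 11^2 + (-2)^2) = 15
theta = atan2(11, 10) = 47.7263 deg
phi = acos(-2/15) = 97.6623 deg

rho = 15, theta = 47.7263 deg, phi = 97.6623 deg


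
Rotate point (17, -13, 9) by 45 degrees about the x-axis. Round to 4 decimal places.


x' = 17
y' = -13*cos(45) - 9*sin(45) = -15.5563
z' = -13*sin(45) + 9*cos(45) = -2.8284

(17, -15.5563, -2.8284)


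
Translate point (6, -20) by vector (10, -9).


Translation: (x+dx, y+dy) = (6+10, -20+-9) = (16, -29)

(16, -29)


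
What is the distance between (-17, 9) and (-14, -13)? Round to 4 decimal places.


d = sqrt((-14--17)^2 + (-13-9)^2) = 22.2036

22.2036


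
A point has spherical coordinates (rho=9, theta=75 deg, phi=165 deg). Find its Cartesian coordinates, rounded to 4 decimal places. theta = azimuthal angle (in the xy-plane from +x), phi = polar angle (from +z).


x = 9 * sin(165) * cos(75) = 0.6029
y = 9 * sin(165) * sin(75) = 2.25
z = 9 * cos(165) = -8.6933

(0.6029, 2.25, -8.6933)


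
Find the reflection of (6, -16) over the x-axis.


Reflection across x-axis: (x, y) -> (x, -y)
(6, -16) -> (6, 16)

(6, 16)


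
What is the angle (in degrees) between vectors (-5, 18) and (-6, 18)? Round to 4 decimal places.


dot = -5*-6 + 18*18 = 354
|u| = 18.6815, |v| = 18.9737
cos(angle) = 0.9987
angle = 2.9108 degrees

2.9108 degrees


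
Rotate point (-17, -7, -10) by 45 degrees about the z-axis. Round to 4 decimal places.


x' = -17*cos(45) - -7*sin(45) = -7.0711
y' = -17*sin(45) + -7*cos(45) = -16.9706
z' = -10

(-7.0711, -16.9706, -10)


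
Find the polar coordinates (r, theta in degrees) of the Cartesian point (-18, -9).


r = sqrt((-18)^2 + (-9)^2) = 20.1246
theta = atan2(-9, -18) = 206.5651 degrees

r = 20.1246, theta = 206.5651 degrees


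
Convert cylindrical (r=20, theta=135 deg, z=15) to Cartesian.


x = 20 * cos(135) = -14.1421
y = 20 * sin(135) = 14.1421
z = 15

(-14.1421, 14.1421, 15)


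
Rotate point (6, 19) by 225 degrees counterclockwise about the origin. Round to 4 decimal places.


x' = 6*cos(225) - 19*sin(225) = 9.1924
y' = 6*sin(225) + 19*cos(225) = -17.6777

(9.1924, -17.6777)


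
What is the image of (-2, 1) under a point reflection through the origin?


Reflection through origin: (x, y) -> (-x, -y)
(-2, 1) -> (2, -1)

(2, -1)


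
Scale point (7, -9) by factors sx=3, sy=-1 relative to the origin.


Scaling: (x*sx, y*sy) = (7*3, -9*-1) = (21, 9)

(21, 9)


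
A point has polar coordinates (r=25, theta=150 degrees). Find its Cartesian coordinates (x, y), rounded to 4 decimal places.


x = 25 * cos(150) = -21.6506
y = 25 * sin(150) = 12.5

(-21.6506, 12.5)


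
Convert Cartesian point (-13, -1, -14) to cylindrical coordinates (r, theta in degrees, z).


r = sqrt((-13)^2 + (-1)^2) = 13.0384
theta = atan2(-1, -13) = 184.3987 deg
z = -14

r = 13.0384, theta = 184.3987 deg, z = -14


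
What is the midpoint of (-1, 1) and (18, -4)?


Midpoint = ((-1+18)/2, (1+-4)/2) = (8.5, -1.5)

(8.5, -1.5)


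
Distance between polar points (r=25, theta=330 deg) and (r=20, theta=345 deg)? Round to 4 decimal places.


d = sqrt(r1^2 + r2^2 - 2*r1*r2*cos(t2-t1))
d = sqrt(25^2 + 20^2 - 2*25*20*cos(345-330)) = 7.686

7.686


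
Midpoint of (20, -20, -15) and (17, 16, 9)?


Midpoint = ((20+17)/2, (-20+16)/2, (-15+9)/2) = (18.5, -2, -3)

(18.5, -2, -3)


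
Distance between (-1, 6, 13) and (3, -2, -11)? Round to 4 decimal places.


d = sqrt((3--1)^2 + (-2-6)^2 + (-11-13)^2) = 25.6125

25.6125


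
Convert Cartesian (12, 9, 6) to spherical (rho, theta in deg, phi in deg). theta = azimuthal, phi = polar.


rho = sqrt(12^2 + 9^2 + 6^2) = 16.1555
theta = atan2(9, 12) = 36.8699 deg
phi = acos(6/16.1555) = 68.1986 deg

rho = 16.1555, theta = 36.8699 deg, phi = 68.1986 deg


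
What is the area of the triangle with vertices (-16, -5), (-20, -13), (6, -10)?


Area = |x1(y2-y3) + x2(y3-y1) + x3(y1-y2)| / 2
= |-16*(-13--10) + -20*(-10--5) + 6*(-5--13)| / 2
= 98

98


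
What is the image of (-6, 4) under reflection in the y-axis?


Reflection across y-axis: (x, y) -> (-x, y)
(-6, 4) -> (6, 4)

(6, 4)


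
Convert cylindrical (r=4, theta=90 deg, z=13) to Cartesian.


x = 4 * cos(90) = 0
y = 4 * sin(90) = 4
z = 13

(0, 4, 13)


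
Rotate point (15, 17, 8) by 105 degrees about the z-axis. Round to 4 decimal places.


x' = 15*cos(105) - 17*sin(105) = -20.303
y' = 15*sin(105) + 17*cos(105) = 10.089
z' = 8

(-20.303, 10.089, 8)


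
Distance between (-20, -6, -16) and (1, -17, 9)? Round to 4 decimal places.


d = sqrt((1--20)^2 + (-17--6)^2 + (9--16)^2) = 34.4529

34.4529


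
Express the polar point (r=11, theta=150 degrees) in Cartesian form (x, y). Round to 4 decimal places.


x = 11 * cos(150) = -9.5263
y = 11 * sin(150) = 5.5

(-9.5263, 5.5)


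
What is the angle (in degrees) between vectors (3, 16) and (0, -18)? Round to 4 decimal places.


dot = 3*0 + 16*-18 = -288
|u| = 16.2788, |v| = 18
cos(angle) = -0.9829
angle = 169.3803 degrees

169.3803 degrees


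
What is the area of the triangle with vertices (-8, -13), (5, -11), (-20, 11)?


Area = |x1(y2-y3) + x2(y3-y1) + x3(y1-y2)| / 2
= |-8*(-11-11) + 5*(11--13) + -20*(-13--11)| / 2
= 168

168


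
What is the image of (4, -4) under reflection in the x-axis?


Reflection across x-axis: (x, y) -> (x, -y)
(4, -4) -> (4, 4)

(4, 4)


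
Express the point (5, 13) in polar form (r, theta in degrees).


r = sqrt(5^2 + 13^2) = 13.9284
theta = atan2(13, 5) = 68.9625 degrees

r = 13.9284, theta = 68.9625 degrees


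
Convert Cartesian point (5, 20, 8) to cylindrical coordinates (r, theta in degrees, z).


r = sqrt(5^2 + 20^2) = 20.6155
theta = atan2(20, 5) = 75.9638 deg
z = 8

r = 20.6155, theta = 75.9638 deg, z = 8


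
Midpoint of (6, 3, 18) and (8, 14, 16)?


Midpoint = ((6+8)/2, (3+14)/2, (18+16)/2) = (7, 8.5, 17)

(7, 8.5, 17)


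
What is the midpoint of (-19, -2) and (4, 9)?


Midpoint = ((-19+4)/2, (-2+9)/2) = (-7.5, 3.5)

(-7.5, 3.5)


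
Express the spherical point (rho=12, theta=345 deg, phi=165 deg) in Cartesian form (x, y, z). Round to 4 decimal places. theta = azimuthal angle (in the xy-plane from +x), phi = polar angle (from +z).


x = 12 * sin(165) * cos(345) = 3
y = 12 * sin(165) * sin(345) = -0.8038
z = 12 * cos(165) = -11.5911

(3, -0.8038, -11.5911)


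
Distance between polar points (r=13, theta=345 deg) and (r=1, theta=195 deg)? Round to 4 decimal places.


d = sqrt(r1^2 + r2^2 - 2*r1*r2*cos(t2-t1))
d = sqrt(13^2 + 1^2 - 2*13*1*cos(195-345)) = 13.875

13.875


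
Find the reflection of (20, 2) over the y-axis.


Reflection across y-axis: (x, y) -> (-x, y)
(20, 2) -> (-20, 2)

(-20, 2)


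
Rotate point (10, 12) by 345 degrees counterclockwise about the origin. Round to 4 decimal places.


x' = 10*cos(345) - 12*sin(345) = 12.7651
y' = 10*sin(345) + 12*cos(345) = 9.0029

(12.7651, 9.0029)


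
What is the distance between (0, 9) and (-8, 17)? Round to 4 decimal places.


d = sqrt((-8-0)^2 + (17-9)^2) = 11.3137

11.3137


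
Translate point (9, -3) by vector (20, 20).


Translation: (x+dx, y+dy) = (9+20, -3+20) = (29, 17)

(29, 17)


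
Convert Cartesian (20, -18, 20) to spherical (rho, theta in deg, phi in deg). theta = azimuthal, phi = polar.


rho = sqrt(20^2 + (-18)^2 + 20^2) = 33.5261
theta = atan2(-18, 20) = 318.0128 deg
phi = acos(20/33.5261) = 53.3768 deg

rho = 33.5261, theta = 318.0128 deg, phi = 53.3768 deg


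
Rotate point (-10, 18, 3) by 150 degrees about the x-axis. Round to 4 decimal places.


x' = -10
y' = 18*cos(150) - 3*sin(150) = -17.0885
z' = 18*sin(150) + 3*cos(150) = 6.4019

(-10, -17.0885, 6.4019)


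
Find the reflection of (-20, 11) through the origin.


Reflection through origin: (x, y) -> (-x, -y)
(-20, 11) -> (20, -11)

(20, -11)


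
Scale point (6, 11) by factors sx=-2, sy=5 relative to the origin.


Scaling: (x*sx, y*sy) = (6*-2, 11*5) = (-12, 55)

(-12, 55)


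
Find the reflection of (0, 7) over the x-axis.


Reflection across x-axis: (x, y) -> (x, -y)
(0, 7) -> (0, -7)

(0, -7)


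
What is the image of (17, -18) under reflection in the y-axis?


Reflection across y-axis: (x, y) -> (-x, y)
(17, -18) -> (-17, -18)

(-17, -18)


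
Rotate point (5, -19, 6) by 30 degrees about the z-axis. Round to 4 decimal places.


x' = 5*cos(30) - -19*sin(30) = 13.8301
y' = 5*sin(30) + -19*cos(30) = -13.9545
z' = 6

(13.8301, -13.9545, 6)


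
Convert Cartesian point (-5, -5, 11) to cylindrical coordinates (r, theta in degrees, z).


r = sqrt((-5)^2 + (-5)^2) = 7.0711
theta = atan2(-5, -5) = 225 deg
z = 11

r = 7.0711, theta = 225 deg, z = 11
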